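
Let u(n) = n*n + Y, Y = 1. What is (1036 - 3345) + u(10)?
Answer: -2208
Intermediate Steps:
u(n) = 1 + n**2 (u(n) = n*n + 1 = n**2 + 1 = 1 + n**2)
(1036 - 3345) + u(10) = (1036 - 3345) + (1 + 10**2) = -2309 + (1 + 100) = -2309 + 101 = -2208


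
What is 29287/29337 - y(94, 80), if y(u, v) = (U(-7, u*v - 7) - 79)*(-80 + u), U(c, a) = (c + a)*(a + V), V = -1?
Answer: -23158331525687/29337 ≈ -7.8939e+8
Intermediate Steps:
U(c, a) = (-1 + a)*(a + c) (U(c, a) = (c + a)*(a - 1) = (a + c)*(-1 + a) = (-1 + a)*(a + c))
y(u, v) = (-80 + u)*(-16 + (-7 + u*v)² - 8*u*v) (y(u, v) = (((u*v - 7)² - (u*v - 7) - 1*(-7) + (u*v - 7)*(-7)) - 79)*(-80 + u) = (((-7 + u*v)² - (-7 + u*v) + 7 + (-7 + u*v)*(-7)) - 79)*(-80 + u) = (((-7 + u*v)² + (7 - u*v) + 7 + (49 - 7*u*v)) - 79)*(-80 + u) = ((63 + (-7 + u*v)² - 8*u*v) - 79)*(-80 + u) = (-16 + (-7 + u*v)² - 8*u*v)*(-80 + u) = (-80 + u)*(-16 + (-7 + u*v)² - 8*u*v))
29287/29337 - y(94, 80) = 29287/29337 - (-2640 + 33*94 + 94³*80² - 80*94²*80² - 22*80*94² + 1760*94*80) = 29287*(1/29337) - (-2640 + 3102 + 830584*6400 - 80*8836*6400 - 22*80*8836 + 13235200) = 29287/29337 - (-2640 + 3102 + 5315737600 - 4524032000 - 15551360 + 13235200) = 29287/29337 - 1*789389902 = 29287/29337 - 789389902 = -23158331525687/29337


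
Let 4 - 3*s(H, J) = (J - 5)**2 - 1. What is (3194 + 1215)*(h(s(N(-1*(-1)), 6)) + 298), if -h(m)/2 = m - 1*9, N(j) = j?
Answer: 4144460/3 ≈ 1.3815e+6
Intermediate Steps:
s(H, J) = 5/3 - (-5 + J)**2/3 (s(H, J) = 4/3 - ((J - 5)**2 - 1)/3 = 4/3 - ((-5 + J)**2 - 1)/3 = 4/3 - (-1 + (-5 + J)**2)/3 = 4/3 + (1/3 - (-5 + J)**2/3) = 5/3 - (-5 + J)**2/3)
h(m) = 18 - 2*m (h(m) = -2*(m - 1*9) = -2*(m - 9) = -2*(-9 + m) = 18 - 2*m)
(3194 + 1215)*(h(s(N(-1*(-1)), 6)) + 298) = (3194 + 1215)*((18 - 2*(5/3 - (-5 + 6)**2/3)) + 298) = 4409*((18 - 2*(5/3 - 1/3*1**2)) + 298) = 4409*((18 - 2*(5/3 - 1/3*1)) + 298) = 4409*((18 - 2*(5/3 - 1/3)) + 298) = 4409*((18 - 2*4/3) + 298) = 4409*((18 - 8/3) + 298) = 4409*(46/3 + 298) = 4409*(940/3) = 4144460/3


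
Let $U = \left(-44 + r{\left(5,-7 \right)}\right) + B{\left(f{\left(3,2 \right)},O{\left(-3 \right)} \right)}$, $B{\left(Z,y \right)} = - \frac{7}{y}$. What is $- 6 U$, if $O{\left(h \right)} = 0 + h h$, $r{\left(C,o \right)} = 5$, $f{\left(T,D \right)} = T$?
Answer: $\frac{716}{3} \approx 238.67$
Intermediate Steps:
$O{\left(h \right)} = h^{2}$ ($O{\left(h \right)} = 0 + h^{2} = h^{2}$)
$U = - \frac{358}{9}$ ($U = \left(-44 + 5\right) - \frac{7}{\left(-3\right)^{2}} = -39 - \frac{7}{9} = - \frac{358}{9} \approx -39.778$)
$- 6 U = \left(-6\right) \left(- \frac{358}{9}\right) = \frac{716}{3}$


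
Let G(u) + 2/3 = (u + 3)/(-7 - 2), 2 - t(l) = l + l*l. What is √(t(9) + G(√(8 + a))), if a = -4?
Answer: I*√803/3 ≈ 9.4458*I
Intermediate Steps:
t(l) = 2 - l - l² (t(l) = 2 - (l + l*l) = 2 - (l + l²) = 2 + (-l - l²) = 2 - l - l²)
G(u) = -1 - u/9 (G(u) = -⅔ + (u + 3)/(-7 - 2) = -⅔ + (3 + u)/(-9) = -⅔ + (3 + u)*(-⅑) = -⅔ + (-⅓ - u/9) = -1 - u/9)
√(t(9) + G(√(8 + a))) = √((2 - 1*9 - 1*9²) + (-1 - √(8 - 4)/9)) = √((2 - 9 - 1*81) + (-1 - √4/9)) = √((2 - 9 - 81) + (-1 - ⅑*2)) = √(-88 + (-1 - 2/9)) = √(-88 - 11/9) = √(-803/9) = I*√803/3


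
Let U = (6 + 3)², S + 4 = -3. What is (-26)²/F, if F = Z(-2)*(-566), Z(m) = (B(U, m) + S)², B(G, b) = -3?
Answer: -169/14150 ≈ -0.011943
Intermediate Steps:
S = -7 (S = -4 - 3 = -7)
U = 81 (U = 9² = 81)
Z(m) = 100 (Z(m) = (-3 - 7)² = (-10)² = 100)
F = -56600 (F = 100*(-566) = -56600)
(-26)²/F = (-26)²/(-56600) = 676*(-1/56600) = -169/14150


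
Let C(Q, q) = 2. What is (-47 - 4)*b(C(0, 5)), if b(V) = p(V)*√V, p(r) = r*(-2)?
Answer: 204*√2 ≈ 288.50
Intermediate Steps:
p(r) = -2*r
b(V) = -2*V^(3/2) (b(V) = (-2*V)*√V = -2*V^(3/2))
(-47 - 4)*b(C(0, 5)) = (-47 - 4)*(-4*√2) = -(-102)*2*√2 = -(-204)*√2 = 204*√2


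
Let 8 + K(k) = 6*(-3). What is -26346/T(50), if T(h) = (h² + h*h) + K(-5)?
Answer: -4391/829 ≈ -5.2967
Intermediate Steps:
K(k) = -26 (K(k) = -8 + 6*(-3) = -8 - 18 = -26)
T(h) = -26 + 2*h² (T(h) = (h² + h*h) - 26 = (h² + h²) - 26 = 2*h² - 26 = -26 + 2*h²)
-26346/T(50) = -26346/(-26 + 2*50²) = -26346/(-26 + 2*2500) = -26346/(-26 + 5000) = -26346/4974 = -26346*1/4974 = -4391/829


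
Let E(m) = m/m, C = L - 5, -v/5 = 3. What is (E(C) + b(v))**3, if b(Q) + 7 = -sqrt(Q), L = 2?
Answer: 54 - 93*I*sqrt(15) ≈ 54.0 - 360.19*I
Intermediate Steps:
v = -15 (v = -5*3 = -15)
b(Q) = -7 - sqrt(Q)
C = -3 (C = 2 - 5 = -3)
E(m) = 1
(E(C) + b(v))**3 = (1 + (-7 - sqrt(-15)))**3 = (1 + (-7 - I*sqrt(15)))**3 = (-6 - I*sqrt(15))**3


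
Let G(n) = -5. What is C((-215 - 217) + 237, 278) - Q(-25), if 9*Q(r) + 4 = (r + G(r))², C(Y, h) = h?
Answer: 1606/9 ≈ 178.44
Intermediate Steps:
Q(r) = -4/9 + (-5 + r)²/9 (Q(r) = -4/9 + (r - 5)²/9 = -4/9 + (-5 + r)²/9)
C((-215 - 217) + 237, 278) - Q(-25) = 278 - (-4/9 + (-5 - 25)²/9) = 278 - (-4/9 + (⅑)*(-30)²) = 278 - (-4/9 + (⅑)*900) = 278 - (-4/9 + 100) = 278 - 1*896/9 = 278 - 896/9 = 1606/9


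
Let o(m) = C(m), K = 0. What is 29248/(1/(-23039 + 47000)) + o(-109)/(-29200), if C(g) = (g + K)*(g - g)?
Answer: 700811328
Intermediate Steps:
C(g) = 0 (C(g) = (g + 0)*(g - g) = g*0 = 0)
o(m) = 0
29248/(1/(-23039 + 47000)) + o(-109)/(-29200) = 29248/(1/(-23039 + 47000)) + 0/(-29200) = 29248/(1/23961) + 0*(-1/29200) = 29248/(1/23961) + 0 = 29248*23961 + 0 = 700811328 + 0 = 700811328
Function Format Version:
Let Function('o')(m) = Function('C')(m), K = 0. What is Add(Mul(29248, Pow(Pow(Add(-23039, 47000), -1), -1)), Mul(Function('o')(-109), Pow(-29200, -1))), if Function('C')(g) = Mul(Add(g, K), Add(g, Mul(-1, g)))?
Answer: 700811328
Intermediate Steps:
Function('C')(g) = 0 (Function('C')(g) = Mul(Add(g, 0), Add(g, Mul(-1, g))) = Mul(g, 0) = 0)
Function('o')(m) = 0
Add(Mul(29248, Pow(Pow(Add(-23039, 47000), -1), -1)), Mul(Function('o')(-109), Pow(-29200, -1))) = Add(Mul(29248, Pow(Pow(Add(-23039, 47000), -1), -1)), Mul(0, Pow(-29200, -1))) = Add(Mul(29248, Pow(Pow(23961, -1), -1)), Mul(0, Rational(-1, 29200))) = Add(Mul(29248, Pow(Rational(1, 23961), -1)), 0) = Add(Mul(29248, 23961), 0) = Add(700811328, 0) = 700811328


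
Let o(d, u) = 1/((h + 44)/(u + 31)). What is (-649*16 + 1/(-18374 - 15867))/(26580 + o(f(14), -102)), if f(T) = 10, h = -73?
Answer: -10311197805/26396078731 ≈ -0.39063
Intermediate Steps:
o(d, u) = -31/29 - u/29 (o(d, u) = 1/((-73 + 44)/(u + 31)) = 1/(-29/(31 + u)) = -31/29 - u/29)
(-649*16 + 1/(-18374 - 15867))/(26580 + o(f(14), -102)) = (-649*16 + 1/(-18374 - 15867))/(26580 + (-31/29 - 1/29*(-102))) = (-10384 + 1/(-34241))/(26580 + (-31/29 + 102/29)) = (-10384 - 1/34241)/(26580 + 71/29) = -355558545/(34241*770891/29) = -355558545/34241*29/770891 = -10311197805/26396078731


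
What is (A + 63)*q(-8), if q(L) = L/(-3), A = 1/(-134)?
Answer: 33764/201 ≈ 167.98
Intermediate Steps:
A = -1/134 ≈ -0.0074627
q(L) = -L/3 (q(L) = L*(-⅓) = -L/3)
(A + 63)*q(-8) = (-1/134 + 63)*(-⅓*(-8)) = (8441/134)*(8/3) = 33764/201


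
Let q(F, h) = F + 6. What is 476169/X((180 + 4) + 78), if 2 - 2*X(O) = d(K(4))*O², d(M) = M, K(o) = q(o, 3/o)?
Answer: -476169/343219 ≈ -1.3874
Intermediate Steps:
q(F, h) = 6 + F
K(o) = 6 + o
X(O) = 1 - 5*O² (X(O) = 1 - (6 + 4)*O²/2 = 1 - 5*O²)
476169/X((180 + 4) + 78) = 476169/(1 - 5*((180 + 4) + 78)²) = 476169/(1 - 5*(184 + 78)²) = 476169/(1 - 5*262²) = 476169/(1 - 5*68644) = 476169/(1 - 343220) = 476169/(-343219) = 476169*(-1/343219) = -476169/343219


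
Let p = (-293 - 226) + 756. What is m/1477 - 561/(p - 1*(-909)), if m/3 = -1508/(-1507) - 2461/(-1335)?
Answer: -183037423911/378370371610 ≈ -0.48375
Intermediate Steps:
p = 237 (p = -519 + 756 = 237)
m = 5721907/670615 (m = 3*(-1508/(-1507) - 2461/(-1335)) = 3*(-1508*(-1/1507) - 2461*(-1/1335)) = 3*(1508/1507 + 2461/1335) = 3*(5721907/2011845) = 5721907/670615 ≈ 8.5323)
m/1477 - 561/(p - 1*(-909)) = (5721907/670615)/1477 - 561/(237 - 1*(-909)) = (5721907/670615)*(1/1477) - 561/(237 + 909) = 5721907/990498355 - 561/1146 = 5721907/990498355 - 561*1/1146 = 5721907/990498355 - 187/382 = -183037423911/378370371610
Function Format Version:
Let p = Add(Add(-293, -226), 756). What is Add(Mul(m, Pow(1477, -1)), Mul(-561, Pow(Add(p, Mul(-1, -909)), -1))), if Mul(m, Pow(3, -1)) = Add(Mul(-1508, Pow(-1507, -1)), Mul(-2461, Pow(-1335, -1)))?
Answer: Rational(-183037423911, 378370371610) ≈ -0.48375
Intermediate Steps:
p = 237 (p = Add(-519, 756) = 237)
m = Rational(5721907, 670615) (m = Mul(3, Add(Mul(-1508, Pow(-1507, -1)), Mul(-2461, Pow(-1335, -1)))) = Mul(3, Add(Mul(-1508, Rational(-1, 1507)), Mul(-2461, Rational(-1, 1335)))) = Mul(3, Add(Rational(1508, 1507), Rational(2461, 1335))) = Mul(3, Rational(5721907, 2011845)) = Rational(5721907, 670615) ≈ 8.5323)
Add(Mul(m, Pow(1477, -1)), Mul(-561, Pow(Add(p, Mul(-1, -909)), -1))) = Add(Mul(Rational(5721907, 670615), Pow(1477, -1)), Mul(-561, Pow(Add(237, Mul(-1, -909)), -1))) = Add(Mul(Rational(5721907, 670615), Rational(1, 1477)), Mul(-561, Pow(Add(237, 909), -1))) = Add(Rational(5721907, 990498355), Mul(-561, Pow(1146, -1))) = Add(Rational(5721907, 990498355), Mul(-561, Rational(1, 1146))) = Add(Rational(5721907, 990498355), Rational(-187, 382)) = Rational(-183037423911, 378370371610)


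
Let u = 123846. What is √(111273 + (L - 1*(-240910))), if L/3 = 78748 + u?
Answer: √959965 ≈ 979.78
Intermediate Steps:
L = 607782 (L = 3*(78748 + 123846) = 3*202594 = 607782)
√(111273 + (L - 1*(-240910))) = √(111273 + (607782 - 1*(-240910))) = √(111273 + (607782 + 240910)) = √(111273 + 848692) = √959965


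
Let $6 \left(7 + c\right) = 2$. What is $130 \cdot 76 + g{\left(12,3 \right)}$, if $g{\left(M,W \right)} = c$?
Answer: $\frac{29620}{3} \approx 9873.3$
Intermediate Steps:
$c = - \frac{20}{3}$ ($c = -7 + \frac{1}{6} \cdot 2 = -7 + \frac{1}{3} = - \frac{20}{3} \approx -6.6667$)
$g{\left(M,W \right)} = - \frac{20}{3}$
$130 \cdot 76 + g{\left(12,3 \right)} = 130 \cdot 76 - \frac{20}{3} = 9880 - \frac{20}{3} = \frac{29620}{3}$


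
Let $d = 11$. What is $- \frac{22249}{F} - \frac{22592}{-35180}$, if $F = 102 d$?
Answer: $- \frac{189342899}{9867990} \approx -19.188$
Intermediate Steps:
$F = 1122$ ($F = 102 \cdot 11 = 1122$)
$- \frac{22249}{F} - \frac{22592}{-35180} = - \frac{22249}{1122} - \frac{22592}{-35180} = \left(-22249\right) \frac{1}{1122} - - \frac{5648}{8795} = - \frac{22249}{1122} + \frac{5648}{8795} = - \frac{189342899}{9867990}$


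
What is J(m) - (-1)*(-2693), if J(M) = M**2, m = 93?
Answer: 5956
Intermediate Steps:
J(m) - (-1)*(-2693) = 93**2 - (-1)*(-2693) = 8649 - 1*2693 = 8649 - 2693 = 5956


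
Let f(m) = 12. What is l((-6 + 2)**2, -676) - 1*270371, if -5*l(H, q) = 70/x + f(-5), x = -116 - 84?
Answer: -27037333/100 ≈ -2.7037e+5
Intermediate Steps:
x = -200
l(H, q) = -233/100 (l(H, q) = -(70/(-200) + 12)/5 = -(70*(-1/200) + 12)/5 = -(-7/20 + 12)/5 = -1/5*233/20 = -233/100)
l((-6 + 2)**2, -676) - 1*270371 = -233/100 - 1*270371 = -233/100 - 270371 = -27037333/100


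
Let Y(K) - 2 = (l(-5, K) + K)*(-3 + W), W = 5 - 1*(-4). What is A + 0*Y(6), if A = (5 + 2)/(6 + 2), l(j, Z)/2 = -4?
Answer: 7/8 ≈ 0.87500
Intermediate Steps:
l(j, Z) = -8 (l(j, Z) = 2*(-4) = -8)
A = 7/8 ≈ 0.87500
W = 9 (W = 5 + 4 = 9)
Y(K) = -46 + 6*K (Y(K) = 2 + (-8 + K)*(-3 + 9) = 2 + (-8 + K)*6 = 2 + (-48 + 6*K) = -46 + 6*K)
A + 0*Y(6) = 7/8 + 0*(-46 + 6*6) = 7/8 + 0*(-46 + 36) = 7/8 + 0*(-10) = 7/8 + 0 = 7/8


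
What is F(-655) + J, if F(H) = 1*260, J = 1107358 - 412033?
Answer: 695585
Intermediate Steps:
J = 695325
F(H) = 260
F(-655) + J = 260 + 695325 = 695585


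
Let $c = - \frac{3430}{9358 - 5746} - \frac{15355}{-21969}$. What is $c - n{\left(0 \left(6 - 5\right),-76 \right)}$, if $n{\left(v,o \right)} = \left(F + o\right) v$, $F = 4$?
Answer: $- \frac{473605}{1889334} \approx -0.25067$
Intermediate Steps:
$n{\left(v,o \right)} = v \left(4 + o\right)$ ($n{\left(v,o \right)} = \left(4 + o\right) v = v \left(4 + o\right)$)
$c = - \frac{473605}{1889334}$ ($c = - \frac{3430}{3612} - - \frac{15355}{21969} = \left(-3430\right) \frac{1}{3612} + \frac{15355}{21969} = - \frac{245}{258} + \frac{15355}{21969} = - \frac{473605}{1889334} \approx -0.25067$)
$c - n{\left(0 \left(6 - 5\right),-76 \right)} = - \frac{473605}{1889334} - 0 \left(6 - 5\right) \left(4 - 76\right) = - \frac{473605}{1889334} - 0 \left(6 - 5\right) \left(-72\right) = - \frac{473605}{1889334} - 0 \cdot 1 \left(-72\right) = - \frac{473605}{1889334} - 0 \left(-72\right) = - \frac{473605}{1889334} - 0 = - \frac{473605}{1889334} + 0 = - \frac{473605}{1889334}$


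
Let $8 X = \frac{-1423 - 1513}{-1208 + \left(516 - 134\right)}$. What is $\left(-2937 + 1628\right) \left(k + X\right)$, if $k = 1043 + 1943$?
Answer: $- \frac{461292161}{118} \approx -3.9093 \cdot 10^{6}$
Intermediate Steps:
$X = \frac{367}{826}$ ($X = \frac{\left(-1423 - 1513\right) \frac{1}{-1208 + \left(516 - 134\right)}}{8} = \frac{\left(-2936\right) \frac{1}{-1208 + 382}}{8} = \frac{\left(-2936\right) \frac{1}{-826}}{8} = \frac{\left(-2936\right) \left(- \frac{1}{826}\right)}{8} = \frac{1}{8} \cdot \frac{1468}{413} = \frac{367}{826} \approx 0.44431$)
$k = 2986$
$\left(-2937 + 1628\right) \left(k + X\right) = \left(-2937 + 1628\right) \left(2986 + \frac{367}{826}\right) = \left(-1309\right) \frac{2466803}{826} = - \frac{461292161}{118}$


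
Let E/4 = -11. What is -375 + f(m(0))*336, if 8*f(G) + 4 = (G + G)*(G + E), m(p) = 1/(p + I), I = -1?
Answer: 3237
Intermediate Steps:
E = -44 (E = 4*(-11) = -44)
m(p) = 1/(-1 + p) (m(p) = 1/(p - 1) = 1/(-1 + p))
f(G) = -1/2 + G*(-44 + G)/4 (f(G) = -1/2 + ((G + G)*(G - 44))/8 = -1/2 + ((2*G)*(-44 + G))/8 = -1/2 + (2*G*(-44 + G))/8 = -1/2 + G*(-44 + G)/4)
-375 + f(m(0))*336 = -375 + (-1/2 - 11/(-1 + 0) + (1/(-1 + 0))**2/4)*336 = -375 + (-1/2 - 11/(-1) + (1/(-1))**2/4)*336 = -375 + (-1/2 - 11*(-1) + (1/4)*(-1)**2)*336 = -375 + (-1/2 + 11 + (1/4)*1)*336 = -375 + (-1/2 + 11 + 1/4)*336 = -375 + (43/4)*336 = -375 + 3612 = 3237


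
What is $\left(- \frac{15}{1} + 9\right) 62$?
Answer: $-372$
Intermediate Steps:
$\left(- \frac{15}{1} + 9\right) 62 = \left(\left(-15\right) 1 + 9\right) 62 = \left(-15 + 9\right) 62 = \left(-6\right) 62 = -372$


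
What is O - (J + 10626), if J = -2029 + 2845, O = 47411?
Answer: 35969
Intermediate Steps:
J = 816
O - (J + 10626) = 47411 - (816 + 10626) = 47411 - 1*11442 = 47411 - 11442 = 35969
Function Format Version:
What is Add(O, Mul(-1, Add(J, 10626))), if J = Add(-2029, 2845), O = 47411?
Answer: 35969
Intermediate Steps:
J = 816
Add(O, Mul(-1, Add(J, 10626))) = Add(47411, Mul(-1, Add(816, 10626))) = Add(47411, Mul(-1, 11442)) = Add(47411, -11442) = 35969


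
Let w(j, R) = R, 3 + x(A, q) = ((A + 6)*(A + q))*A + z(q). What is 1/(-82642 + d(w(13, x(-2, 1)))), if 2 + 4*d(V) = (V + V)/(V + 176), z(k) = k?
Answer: -91/7520466 ≈ -1.2100e-5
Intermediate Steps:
x(A, q) = -3 + q + A*(6 + A)*(A + q) (x(A, q) = -3 + (((A + 6)*(A + q))*A + q) = -3 + (((6 + A)*(A + q))*A + q) = -3 + (A*(6 + A)*(A + q) + q) = -3 + (q + A*(6 + A)*(A + q)) = -3 + q + A*(6 + A)*(A + q))
d(V) = -½ + V/(2*(176 + V)) (d(V) = -½ + ((V + V)/(V + 176))/4 = -½ + ((2*V)/(176 + V))/4 = -½ + (2*V/(176 + V))/4 = -½ + V/(2*(176 + V)))
1/(-82642 + d(w(13, x(-2, 1)))) = 1/(-82642 - 88/(176 + (-3 + 1 + (-2)³ + 6*(-2)² + 1*(-2)² + 6*(-2)*1))) = 1/(-82642 - 88/(176 + (-3 + 1 - 8 + 6*4 + 1*4 - 12))) = 1/(-82642 - 88/(176 + (-3 + 1 - 8 + 24 + 4 - 12))) = 1/(-82642 - 88/(176 + 6)) = 1/(-82642 - 88/182) = 1/(-82642 - 88*1/182) = 1/(-82642 - 44/91) = 1/(-7520466/91) = -91/7520466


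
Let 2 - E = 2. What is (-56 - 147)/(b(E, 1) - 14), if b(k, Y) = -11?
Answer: 203/25 ≈ 8.1200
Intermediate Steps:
E = 0 (E = 2 - 1*2 = 2 - 2 = 0)
(-56 - 147)/(b(E, 1) - 14) = (-56 - 147)/(-11 - 14) = -203/(-25) = -203*(-1/25) = 203/25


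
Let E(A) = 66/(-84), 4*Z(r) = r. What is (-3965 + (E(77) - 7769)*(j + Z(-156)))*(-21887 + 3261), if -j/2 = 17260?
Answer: -5001305620247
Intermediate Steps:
j = -34520 (j = -2*17260 = -34520)
Z(r) = r/4
E(A) = -11/14 (E(A) = 66*(-1/84) = -11/14)
(-3965 + (E(77) - 7769)*(j + Z(-156)))*(-21887 + 3261) = (-3965 + (-11/14 - 7769)*(-34520 + (1/4)*(-156)))*(-21887 + 3261) = (-3965 - 108777*(-34520 - 39)/14)*(-18626) = (-3965 - 108777/14*(-34559))*(-18626) = (-3965 + 537032049/2)*(-18626) = (537024119/2)*(-18626) = -5001305620247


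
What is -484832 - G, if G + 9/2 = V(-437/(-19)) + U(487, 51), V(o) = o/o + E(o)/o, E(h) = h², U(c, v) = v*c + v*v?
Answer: -1024579/2 ≈ -5.1229e+5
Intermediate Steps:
U(c, v) = v² + c*v (U(c, v) = c*v + v² = v² + c*v)
V(o) = 1 + o (V(o) = o/o + o²/o = 1 + o)
G = 54915/2 (G = -9/2 + ((1 - 437/(-19)) + 51*(487 + 51)) = -9/2 + ((1 - 437*(-1/19)) + 51*538) = -9/2 + ((1 + 23) + 27438) = -9/2 + (24 + 27438) = -9/2 + 27462 = 54915/2 ≈ 27458.)
-484832 - G = -484832 - 1*54915/2 = -484832 - 54915/2 = -1024579/2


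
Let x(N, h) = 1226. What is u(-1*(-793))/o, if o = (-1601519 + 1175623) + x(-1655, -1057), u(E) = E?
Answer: -793/424670 ≈ -0.0018673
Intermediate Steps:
o = -424670 (o = (-1601519 + 1175623) + 1226 = -425896 + 1226 = -424670)
u(-1*(-793))/o = -1*(-793)/(-424670) = 793*(-1/424670) = -793/424670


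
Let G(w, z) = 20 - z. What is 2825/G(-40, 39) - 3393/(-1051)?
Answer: -2904608/19969 ≈ -145.46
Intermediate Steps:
2825/G(-40, 39) - 3393/(-1051) = 2825/(20 - 1*39) - 3393/(-1051) = 2825/(20 - 39) - 3393*(-1/1051) = 2825/(-19) + 3393/1051 = 2825*(-1/19) + 3393/1051 = -2825/19 + 3393/1051 = -2904608/19969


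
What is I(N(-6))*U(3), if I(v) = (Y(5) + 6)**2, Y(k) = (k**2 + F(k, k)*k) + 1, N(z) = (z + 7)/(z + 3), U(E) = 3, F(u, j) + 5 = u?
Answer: 3072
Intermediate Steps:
F(u, j) = -5 + u
N(z) = (7 + z)/(3 + z)
Y(k) = 1 + k**2 + k*(-5 + k) (Y(k) = (k**2 + (-5 + k)*k) + 1 = (k**2 + k*(-5 + k)) + 1 = 1 + k**2 + k*(-5 + k))
I(v) = 1024 (I(v) = ((1 + 5**2 + 5*(-5 + 5)) + 6)**2 = ((1 + 25 + 5*0) + 6)**2 = ((1 + 25 + 0) + 6)**2 = (26 + 6)**2 = 32**2 = 1024)
I(N(-6))*U(3) = 1024*3 = 3072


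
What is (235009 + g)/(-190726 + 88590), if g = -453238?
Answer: 12837/6008 ≈ 2.1367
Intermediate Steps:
(235009 + g)/(-190726 + 88590) = (235009 - 453238)/(-190726 + 88590) = -218229/(-102136) = -218229*(-1/102136) = 12837/6008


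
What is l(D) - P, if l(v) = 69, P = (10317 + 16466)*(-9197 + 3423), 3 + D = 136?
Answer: 154645111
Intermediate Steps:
D = 133 (D = -3 + 136 = 133)
P = -154645042 (P = 26783*(-5774) = -154645042)
l(D) - P = 69 - 1*(-154645042) = 69 + 154645042 = 154645111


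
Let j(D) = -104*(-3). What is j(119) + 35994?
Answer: 36306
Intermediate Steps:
j(D) = 312
j(119) + 35994 = 312 + 35994 = 36306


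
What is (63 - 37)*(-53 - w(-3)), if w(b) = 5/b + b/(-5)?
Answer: -20254/15 ≈ -1350.3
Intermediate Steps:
w(b) = 5/b - b/5 (w(b) = 5/b + b*(-1/5) = 5/b - b/5)
(63 - 37)*(-53 - w(-3)) = (63 - 37)*(-53 - (5/(-3) - 1/5*(-3))) = 26*(-53 - (5*(-1/3) + 3/5)) = 26*(-53 - (-5/3 + 3/5)) = 26*(-53 - 1*(-16/15)) = 26*(-53 + 16/15) = 26*(-779/15) = -20254/15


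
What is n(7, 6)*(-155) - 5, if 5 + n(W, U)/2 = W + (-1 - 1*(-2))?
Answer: -935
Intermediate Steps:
n(W, U) = -8 + 2*W (n(W, U) = -10 + 2*(W + (-1 - 1*(-2))) = -10 + 2*(W + (-1 + 2)) = -10 + 2*(W + 1) = -10 + 2*(1 + W) = -10 + (2 + 2*W) = -8 + 2*W)
n(7, 6)*(-155) - 5 = (-8 + 2*7)*(-155) - 5 = (-8 + 14)*(-155) - 5 = 6*(-155) - 5 = -930 - 5 = -935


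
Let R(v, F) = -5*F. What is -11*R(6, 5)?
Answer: 275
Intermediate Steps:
-11*R(6, 5) = -(-55)*5 = -11*(-25) = 275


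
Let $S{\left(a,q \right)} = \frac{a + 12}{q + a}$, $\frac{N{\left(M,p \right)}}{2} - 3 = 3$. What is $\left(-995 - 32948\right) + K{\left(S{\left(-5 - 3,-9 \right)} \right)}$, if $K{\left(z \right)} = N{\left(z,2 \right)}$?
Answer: $-33931$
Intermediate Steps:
$N{\left(M,p \right)} = 12$ ($N{\left(M,p \right)} = 6 + 2 \cdot 3 = 6 + 6 = 12$)
$S{\left(a,q \right)} = \frac{12 + a}{a + q}$
$K{\left(z \right)} = 12$
$\left(-995 - 32948\right) + K{\left(S{\left(-5 - 3,-9 \right)} \right)} = \left(-995 - 32948\right) + 12 = -33943 + 12 = -33931$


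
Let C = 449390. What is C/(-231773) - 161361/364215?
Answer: -67024567301/28138401065 ≈ -2.3820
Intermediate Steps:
C/(-231773) - 161361/364215 = 449390/(-231773) - 161361/364215 = 449390*(-1/231773) - 161361*1/364215 = -449390/231773 - 53787/121405 = -67024567301/28138401065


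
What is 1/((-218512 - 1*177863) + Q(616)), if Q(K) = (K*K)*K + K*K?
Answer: 1/233727977 ≈ 4.2785e-9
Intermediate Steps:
Q(K) = K**2 + K**3 (Q(K) = K**2*K + K**2 = K**3 + K**2 = K**2 + K**3)
1/((-218512 - 1*177863) + Q(616)) = 1/((-218512 - 1*177863) + 616**2*(1 + 616)) = 1/((-218512 - 177863) + 379456*617) = 1/(-396375 + 234124352) = 1/233727977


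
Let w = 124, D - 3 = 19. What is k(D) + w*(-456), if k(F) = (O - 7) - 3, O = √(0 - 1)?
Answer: -56554 + I ≈ -56554.0 + 1.0*I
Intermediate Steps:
D = 22 (D = 3 + 19 = 22)
O = I (O = √(-1) = I ≈ 1.0*I)
k(F) = -10 + I (k(F) = (I - 7) - 3 = (-7 + I) - 3 = -10 + I)
k(D) + w*(-456) = (-10 + I) + 124*(-456) = (-10 + I) - 56544 = -56554 + I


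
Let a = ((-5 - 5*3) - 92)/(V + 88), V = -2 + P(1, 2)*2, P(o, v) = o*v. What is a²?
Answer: 3136/2025 ≈ 1.5486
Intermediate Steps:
V = 2 (V = -2 + (1*2)*2 = -2 + 2*2 = -2 + 4 = 2)
a = -56/45 (a = ((-5 - 5*3) - 92)/(2 + 88) = ((-5 - 15) - 92)/90 = (-20 - 92)*(1/90) = -112*1/90 = -56/45 ≈ -1.2444)
a² = (-56/45)² = 3136/2025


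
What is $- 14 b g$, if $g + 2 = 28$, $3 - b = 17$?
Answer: $5096$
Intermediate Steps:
$b = -14$ ($b = 3 - 17 = -14$)
$g = 26$ ($g = -2 + 28 = 26$)
$- 14 b g = \left(-14\right) \left(-14\right) 26 = 196 \cdot 26 = 5096$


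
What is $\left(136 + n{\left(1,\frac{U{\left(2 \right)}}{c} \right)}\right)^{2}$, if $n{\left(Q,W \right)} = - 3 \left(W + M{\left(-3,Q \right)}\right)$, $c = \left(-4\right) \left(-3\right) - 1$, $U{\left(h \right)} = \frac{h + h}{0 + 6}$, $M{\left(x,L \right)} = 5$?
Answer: $\frac{1766241}{121} \approx 14597.0$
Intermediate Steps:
$U{\left(h \right)} = \frac{h}{3}$ ($U{\left(h \right)} = \frac{2 h}{6} = 2 h \frac{1}{6} = \frac{h}{3}$)
$c = 11$ ($c = 12 - 1 = 11$)
$n{\left(Q,W \right)} = -15 - 3 W$ ($n{\left(Q,W \right)} = - 3 \left(W + 5\right) = - 3 \left(5 + W\right) = -15 - 3 W$)
$\left(136 + n{\left(1,\frac{U{\left(2 \right)}}{c} \right)}\right)^{2} = \left(136 - \left(15 + 3 \frac{\frac{1}{3} \cdot 2}{11}\right)\right)^{2} = \left(136 - \left(15 + 3 \cdot \frac{2}{3} \cdot \frac{1}{11}\right)\right)^{2} = \left(136 - \frac{167}{11}\right)^{2} = \left(\frac{1329}{11}\right)^{2} = \frac{1766241}{121}$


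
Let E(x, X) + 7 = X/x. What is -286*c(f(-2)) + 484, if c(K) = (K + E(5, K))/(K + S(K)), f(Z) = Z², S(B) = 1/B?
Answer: 53724/85 ≈ 632.05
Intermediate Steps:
E(x, X) = -7 + X/x
c(K) = (-7 + 6*K/5)/(K + 1/K) (c(K) = (K + (-7 + K/5))/(K + 1/K) = (-7 + 6*K/5)/(K + 1/K))
-286*c(f(-2)) + 484 = -286*(-2)²*(-35 + 6*(-2)²)/(5*(1 + ((-2)²)²)) + 484 = -286*4*(-35 + 6*4)/(5*(1 + 4²)) + 484 = -286*4*(-35 + 24)/(5*(1 + 16)) + 484 = -286*4*(-11)/(5*17) + 484 = -286*(-44/85) + 484 = 12584/85 + 484 = 53724/85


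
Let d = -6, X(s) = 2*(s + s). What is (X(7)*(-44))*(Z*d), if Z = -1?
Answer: -7392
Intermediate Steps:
X(s) = 4*s (X(s) = 2*(2*s) = 4*s)
(X(7)*(-44))*(Z*d) = ((4*7)*(-44))*(-1*(-6)) = (28*(-44))*6 = -1232*6 = -7392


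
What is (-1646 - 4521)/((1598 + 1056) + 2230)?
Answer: -6167/4884 ≈ -1.2627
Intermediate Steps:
(-1646 - 4521)/((1598 + 1056) + 2230) = -6167/(2654 + 2230) = -6167/4884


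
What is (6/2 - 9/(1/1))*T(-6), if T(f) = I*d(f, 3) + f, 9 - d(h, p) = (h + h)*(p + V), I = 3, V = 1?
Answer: -990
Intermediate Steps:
d(h, p) = 9 - 2*h*(1 + p) (d(h, p) = 9 - (h + h)*(p + 1) = 9 - 2*h*(1 + p))
T(f) = 27 - 23*f (T(f) = 3*(9 - 2*f - 2*f*3) + f = 3*(9 - 2*f - 6*f) + f = 3*(9 - 8*f) + f = (27 - 24*f) + f = 27 - 23*f)
(6/2 - 9/(1/1))*T(-6) = (6/2 - 9/(1/1))*(27 - 23*(-6)) = (6*(½) - 9/1)*(27 + 138) = (3 - 9*1)*165 = (3 - 9)*165 = -6*165 = -990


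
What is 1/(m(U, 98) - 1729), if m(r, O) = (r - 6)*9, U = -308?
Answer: -1/4555 ≈ -0.00021954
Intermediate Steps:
m(r, O) = -54 + 9*r (m(r, O) = (-6 + r)*9 = -54 + 9*r)
1/(m(U, 98) - 1729) = 1/((-54 + 9*(-308)) - 1729) = 1/((-54 - 2772) - 1729) = 1/(-2826 - 1729) = 1/(-4555) = -1/4555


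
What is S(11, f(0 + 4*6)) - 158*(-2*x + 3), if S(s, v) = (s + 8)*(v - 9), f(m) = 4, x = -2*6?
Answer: -4361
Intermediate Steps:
x = -12
S(s, v) = (-9 + v)*(8 + s) (S(s, v) = (8 + s)*(-9 + v) = (-9 + v)*(8 + s))
S(11, f(0 + 4*6)) - 158*(-2*x + 3) = (-72 - 9*11 + 8*4 + 11*4) - 158*(-2*(-12) + 3) = (-72 - 99 + 32 + 44) - 158*(24 + 3) = -95 - 158*27 = -95 - 4266 = -4361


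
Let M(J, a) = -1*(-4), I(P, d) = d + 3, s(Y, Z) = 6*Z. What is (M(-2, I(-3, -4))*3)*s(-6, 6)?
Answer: 432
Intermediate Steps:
I(P, d) = 3 + d
M(J, a) = 4
(M(-2, I(-3, -4))*3)*s(-6, 6) = (4*3)*(6*6) = 12*36 = 432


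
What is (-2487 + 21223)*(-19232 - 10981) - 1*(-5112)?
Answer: -566065656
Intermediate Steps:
(-2487 + 21223)*(-19232 - 10981) - 1*(-5112) = 18736*(-30213) + 5112 = -566070768 + 5112 = -566065656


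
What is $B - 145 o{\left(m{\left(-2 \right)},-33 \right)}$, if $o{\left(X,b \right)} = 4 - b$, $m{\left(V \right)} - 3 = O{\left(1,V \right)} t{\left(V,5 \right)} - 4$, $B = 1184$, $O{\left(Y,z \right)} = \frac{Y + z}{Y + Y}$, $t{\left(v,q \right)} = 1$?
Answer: $-4181$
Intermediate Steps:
$O{\left(Y,z \right)} = \frac{Y + z}{2 Y}$
$m{\left(V \right)} = - \frac{1}{2} + \frac{V}{2}$ ($m{\left(V \right)} = 3 + \left(\frac{1 + V}{2 \cdot 1} \cdot 1 - 4\right) = 3 + \left(\frac{1}{2} \cdot 1 \left(1 + V\right) 1 - 4\right) = 3 + \left(\left(\frac{1}{2} + \frac{V}{2}\right) 1 - 4\right) = 3 + \left(\left(\frac{1}{2} + \frac{V}{2}\right) - 4\right) = 3 + \left(- \frac{7}{2} + \frac{V}{2}\right) = - \frac{1}{2} + \frac{V}{2}$)
$B - 145 o{\left(m{\left(-2 \right)},-33 \right)} = 1184 - 145 \left(4 - -33\right) = 1184 - 145 \left(4 + 33\right) = 1184 - 5365 = -4181$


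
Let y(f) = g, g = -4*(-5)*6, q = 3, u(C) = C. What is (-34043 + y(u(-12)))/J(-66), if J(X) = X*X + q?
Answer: -33923/4359 ≈ -7.7823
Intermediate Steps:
g = 120 (g = 20*6 = 120)
y(f) = 120
J(X) = 3 + X² (J(X) = X*X + 3 = X² + 3 = 3 + X²)
(-34043 + y(u(-12)))/J(-66) = (-34043 + 120)/(3 + (-66)²) = -33923/(3 + 4356) = -33923/4359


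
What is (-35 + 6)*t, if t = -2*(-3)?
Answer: -174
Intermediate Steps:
t = 6
(-35 + 6)*t = (-35 + 6)*6 = -29*6 = -174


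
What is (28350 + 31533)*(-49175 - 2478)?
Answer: -3093136599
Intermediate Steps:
(28350 + 31533)*(-49175 - 2478) = 59883*(-51653) = -3093136599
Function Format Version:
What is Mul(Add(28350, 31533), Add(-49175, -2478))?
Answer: -3093136599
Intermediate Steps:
Mul(Add(28350, 31533), Add(-49175, -2478)) = Mul(59883, -51653) = -3093136599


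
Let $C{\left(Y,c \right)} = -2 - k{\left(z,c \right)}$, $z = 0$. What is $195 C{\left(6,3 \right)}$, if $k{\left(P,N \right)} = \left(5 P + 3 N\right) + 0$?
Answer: $-2145$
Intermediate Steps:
$k{\left(P,N \right)} = 3 N + 5 P$ ($k{\left(P,N \right)} = \left(3 N + 5 P\right) + 0 = 3 N + 5 P$)
$C{\left(Y,c \right)} = -2 - 3 c$ ($C{\left(Y,c \right)} = -2 - \left(3 c + 5 \cdot 0\right) = -2 - \left(3 c + 0\right) = -2 - 3 c$)
$195 C{\left(6,3 \right)} = 195 \left(-2 - 9\right) = 195 \left(-11\right) = -2145$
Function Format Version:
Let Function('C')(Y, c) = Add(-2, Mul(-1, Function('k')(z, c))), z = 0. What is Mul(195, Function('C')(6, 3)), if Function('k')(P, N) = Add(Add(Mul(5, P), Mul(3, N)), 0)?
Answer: -2145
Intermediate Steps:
Function('k')(P, N) = Add(Mul(3, N), Mul(5, P)) (Function('k')(P, N) = Add(Add(Mul(3, N), Mul(5, P)), 0) = Add(Mul(3, N), Mul(5, P)))
Function('C')(Y, c) = Add(-2, Mul(-3, c)) (Function('C')(Y, c) = Add(-2, Mul(-1, Add(Mul(3, c), Mul(5, 0)))) = Add(-2, Mul(-1, Add(Mul(3, c), 0))) = Add(-2, Mul(-1, Mul(3, c))) = Add(-2, Mul(-3, c)))
Mul(195, Function('C')(6, 3)) = Mul(195, Add(-2, Mul(-3, 3))) = Mul(195, Add(-2, -9)) = Mul(195, -11) = -2145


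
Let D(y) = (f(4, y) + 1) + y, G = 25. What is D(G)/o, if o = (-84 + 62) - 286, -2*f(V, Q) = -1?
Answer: -53/616 ≈ -0.086039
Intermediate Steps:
f(V, Q) = ½ (f(V, Q) = -½*(-1) = ½)
D(y) = 3/2 + y (D(y) = (½ + 1) + y = 3/2 + y)
o = -308 (o = -22 - 286 = -308)
D(G)/o = (3/2 + 25)/(-308) = (53/2)*(-1/308) = -53/616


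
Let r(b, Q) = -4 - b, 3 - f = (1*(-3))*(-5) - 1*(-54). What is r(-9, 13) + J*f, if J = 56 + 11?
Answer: -4417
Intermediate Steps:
f = -66 (f = 3 - ((1*(-3))*(-5) - 1*(-54)) = 3 - (-3*(-5) + 54) = 3 - (15 + 54) = 3 - 1*69 = 3 - 69 = -66)
J = 67
r(-9, 13) + J*f = (-4 - 1*(-9)) + 67*(-66) = (-4 + 9) - 4422 = 5 - 4422 = -4417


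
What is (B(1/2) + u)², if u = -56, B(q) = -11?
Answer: 4489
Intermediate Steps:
(B(1/2) + u)² = (-11 - 56)² = (-67)² = 4489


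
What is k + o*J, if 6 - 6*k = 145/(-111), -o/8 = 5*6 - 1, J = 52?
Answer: -8033813/666 ≈ -12063.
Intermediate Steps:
o = -232 (o = -8*(5*6 - 1) = -8*(30 - 1) = -8*29 = -232)
k = 811/666 (k = 1 - 145/(6*(-111)) = 1 - 145*(-1)/(6*111) = 1 - 1/6*(-145/111) = 1 + 145/666 = 811/666 ≈ 1.2177)
k + o*J = 811/666 - 232*52 = 811/666 - 12064 = -8033813/666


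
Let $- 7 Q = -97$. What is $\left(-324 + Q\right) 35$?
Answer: $-10855$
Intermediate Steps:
$Q = \frac{97}{7}$ ($Q = \left(- \frac{1}{7}\right) \left(-97\right) = \frac{97}{7} \approx 13.857$)
$\left(-324 + Q\right) 35 = \left(-324 + \frac{97}{7}\right) 35 = \left(- \frac{2171}{7}\right) 35 = -10855$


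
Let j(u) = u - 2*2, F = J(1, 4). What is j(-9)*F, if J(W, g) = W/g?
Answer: -13/4 ≈ -3.2500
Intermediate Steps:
F = 1/4 ≈ 0.25000
j(u) = -4 + u (j(u) = u - 4 = -4 + u)
j(-9)*F = (-4 - 9)*(1/4) = -13*1/4 = -13/4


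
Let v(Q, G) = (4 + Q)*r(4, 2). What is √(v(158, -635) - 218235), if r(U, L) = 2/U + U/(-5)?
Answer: I*√5457090/5 ≈ 467.21*I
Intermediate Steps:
r(U, L) = 2/U - U/5 (r(U, L) = 2/U + U*(-⅕) = 2/U - U/5)
v(Q, G) = -6/5 - 3*Q/10 (v(Q, G) = (4 + Q)*(2/4 - ⅕*4) = (4 + Q)*(2*(¼) - ⅘) = (4 + Q)*(½ - ⅘) = (4 + Q)*(-3/10) = -6/5 - 3*Q/10)
√(v(158, -635) - 218235) = √((-6/5 - 3/10*158) - 218235) = √((-6/5 - 237/5) - 218235) = √(-243/5 - 218235) = √(-1091418/5) = I*√5457090/5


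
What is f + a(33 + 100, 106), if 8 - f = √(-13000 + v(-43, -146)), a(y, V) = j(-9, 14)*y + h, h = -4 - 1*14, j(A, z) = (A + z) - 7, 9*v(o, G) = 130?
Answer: -276 - I*√116870/3 ≈ -276.0 - 113.95*I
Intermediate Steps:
v(o, G) = 130/9 (v(o, G) = (⅑)*130 = 130/9)
j(A, z) = -7 + A + z
h = -18 (h = -4 - 14 = -18)
a(y, V) = -18 - 2*y (a(y, V) = (-7 - 9 + 14)*y - 18 = -2*y - 18 = -18 - 2*y)
f = 8 - I*√116870/3 (f = 8 - √(-13000 + 130/9) = 8 - √(-116870/9) = 8 - I*√116870/3 ≈ 8.0 - 113.95*I)
f + a(33 + 100, 106) = (8 - I*√116870/3) + (-18 - 2*(33 + 100)) = (8 - I*√116870/3) + (-18 - 2*133) = (8 - I*√116870/3) + (-18 - 266) = (8 - I*√116870/3) - 284 = -276 - I*√116870/3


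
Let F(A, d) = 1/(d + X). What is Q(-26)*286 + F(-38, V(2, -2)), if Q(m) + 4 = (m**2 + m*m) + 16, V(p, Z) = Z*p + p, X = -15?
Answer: 6631767/17 ≈ 3.9010e+5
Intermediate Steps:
V(p, Z) = p + Z*p
Q(m) = 12 + 2*m**2 (Q(m) = -4 + ((m**2 + m*m) + 16) = -4 + ((m**2 + m**2) + 16) = -4 + (2*m**2 + 16) = -4 + (16 + 2*m**2) = 12 + 2*m**2)
F(A, d) = 1/(-15 + d) (F(A, d) = 1/(d - 15) = 1/(-15 + d))
Q(-26)*286 + F(-38, V(2, -2)) = (12 + 2*(-26)**2)*286 + 1/(-15 + 2*(1 - 2)) = (12 + 2*676)*286 + 1/(-15 + 2*(-1)) = (12 + 1352)*286 + 1/(-15 - 2) = 1364*286 + 1/(-17) = 390104 - 1/17 = 6631767/17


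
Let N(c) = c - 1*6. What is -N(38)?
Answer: -32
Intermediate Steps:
N(c) = -6 + c (N(c) = c - 6 = -6 + c)
-N(38) = -(-6 + 38) = -1*32 = -32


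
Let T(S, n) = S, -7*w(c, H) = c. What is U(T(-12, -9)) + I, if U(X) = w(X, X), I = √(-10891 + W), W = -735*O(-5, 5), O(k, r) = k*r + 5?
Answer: 12/7 + √3809 ≈ 63.431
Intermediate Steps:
w(c, H) = -c/7
O(k, r) = 5 + k*r
W = 14700 (W = -735*(5 - 5*5) = -735*(5 - 25) = -735*(-20) = 14700)
I = √3809 (I = √(-10891 + 14700) = √3809 ≈ 61.717)
U(X) = -X/7
U(T(-12, -9)) + I = -⅐*(-12) + √3809 = 12/7 + √3809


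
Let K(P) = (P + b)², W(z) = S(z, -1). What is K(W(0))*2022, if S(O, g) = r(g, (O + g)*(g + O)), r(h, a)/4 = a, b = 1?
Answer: 50550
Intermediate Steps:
r(h, a) = 4*a
S(O, g) = 4*(O + g)² (S(O, g) = 4*((O + g)*(g + O)) = 4*((O + g)*(O + g)) = 4*(O + g)²)
W(z) = 4 - 8*z + 4*z² (W(z) = 4*z² + 4*(-1)² + 8*z*(-1) = 4*z² + 4*1 - 8*z = 4*z² + 4 - 8*z = 4 - 8*z + 4*z²)
K(P) = (1 + P)² (K(P) = (P + 1)² = (1 + P)²)
K(W(0))*2022 = (1 + (4 - 8*0 + 4*0²))²*2022 = (1 + (4 + 0 + 4*0))²*2022 = (1 + (4 + 0 + 0))²*2022 = (1 + 4)²*2022 = 5²*2022 = 25*2022 = 50550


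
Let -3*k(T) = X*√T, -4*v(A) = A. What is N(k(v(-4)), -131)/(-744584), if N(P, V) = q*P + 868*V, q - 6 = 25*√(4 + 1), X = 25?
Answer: 56879/372292 + 625*√5/2233752 ≈ 0.15341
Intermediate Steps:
v(A) = -A/4
q = 6 + 25*√5 (q = 6 + 25*√(4 + 1) = 6 + 25*√5 ≈ 61.902)
k(T) = -25*√T/3
N(P, V) = 868*V + P*(6 + 25*√5) (N(P, V) = (6 + 25*√5)*P + 868*V = P*(6 + 25*√5) + 868*V = 868*V + P*(6 + 25*√5))
N(k(v(-4)), -131)/(-744584) = (868*(-131) + (-25*√(-¼*(-4))/3)*(6 + 25*√5))/(-744584) = (-113708 + (-25*√1/3)*(6 + 25*√5))*(-1/744584) = (-113708 + (-25/3*1)*(6 + 25*√5))*(-1/744584) = (-113708 - 25*(6 + 25*√5)/3)*(-1/744584) = (-113708 + (-50 - 625*√5/3))*(-1/744584) = (-113758 - 625*√5/3)*(-1/744584) = 56879/372292 + 625*√5/2233752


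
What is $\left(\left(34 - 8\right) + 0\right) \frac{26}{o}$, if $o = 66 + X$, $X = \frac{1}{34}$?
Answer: $\frac{22984}{2245} \approx 10.238$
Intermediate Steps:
$X = \frac{1}{34} \approx 0.029412$
$o = \frac{2245}{34}$ ($o = 66 + \frac{1}{34} = \frac{2245}{34} \approx 66.029$)
$\left(\left(34 - 8\right) + 0\right) \frac{26}{o} = \left(\left(34 - 8\right) + 0\right) \frac{26}{\frac{2245}{34}} = \left(\left(34 - 8\right) + 0\right) 26 \cdot \frac{34}{2245} = \left(26 + 0\right) \frac{884}{2245} = 26 \cdot \frac{884}{2245} = \frac{22984}{2245}$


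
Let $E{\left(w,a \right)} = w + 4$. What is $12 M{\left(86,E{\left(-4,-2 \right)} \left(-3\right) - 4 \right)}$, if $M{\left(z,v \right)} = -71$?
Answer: $-852$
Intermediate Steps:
$E{\left(w,a \right)} = 4 + w$
$12 M{\left(86,E{\left(-4,-2 \right)} \left(-3\right) - 4 \right)} = 12 \left(-71\right) = -852$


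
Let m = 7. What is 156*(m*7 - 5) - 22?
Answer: 6842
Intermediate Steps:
156*(m*7 - 5) - 22 = 156*(7*7 - 5) - 22 = 156*(49 - 5) - 22 = 156*44 - 22 = 6864 - 22 = 6842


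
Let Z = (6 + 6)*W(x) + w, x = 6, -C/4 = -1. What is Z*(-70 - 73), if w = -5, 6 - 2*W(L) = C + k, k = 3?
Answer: 1573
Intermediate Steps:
C = 4 (C = -4*(-1) = 4)
W(L) = -1/2 (W(L) = 3 - (4 + 3)/2 = 3 - 1/2*7 = 3 - 7/2 = -1/2)
Z = -11 (Z = (6 + 6)*(-1/2) - 5 = 12*(-1/2) - 5 = -6 - 5 = -11)
Z*(-70 - 73) = -11*(-70 - 73) = -11*(-143) = 1573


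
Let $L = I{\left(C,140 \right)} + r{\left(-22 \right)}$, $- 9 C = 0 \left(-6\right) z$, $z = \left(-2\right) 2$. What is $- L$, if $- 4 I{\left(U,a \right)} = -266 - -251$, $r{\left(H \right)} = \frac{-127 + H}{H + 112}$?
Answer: $- \frac{377}{180} \approx -2.0944$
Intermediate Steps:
$r{\left(H \right)} = \frac{-127 + H}{112 + H}$
$z = -4$
$C = 0$ ($C = - \frac{0 \left(-6\right) \left(-4\right)}{9} = - \frac{0 \left(-4\right)}{9} = \left(- \frac{1}{9}\right) 0 = 0$)
$I{\left(U,a \right)} = \frac{15}{4}$ ($I{\left(U,a \right)} = - \frac{-266 - -251}{4} = - \frac{-266 + 251}{4} = \left(- \frac{1}{4}\right) \left(-15\right) = \frac{15}{4}$)
$L = \frac{377}{180}$ ($L = \frac{15}{4} + \frac{-127 - 22}{112 - 22} = \frac{15}{4} + \frac{1}{90} \left(-149\right) = \frac{15}{4} - \frac{149}{90} = \frac{377}{180} \approx 2.0944$)
$- L = \left(-1\right) \frac{377}{180} = - \frac{377}{180}$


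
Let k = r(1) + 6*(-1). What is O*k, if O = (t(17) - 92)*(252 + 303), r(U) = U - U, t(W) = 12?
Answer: 266400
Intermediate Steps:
r(U) = 0
O = -44400 (O = (12 - 92)*(252 + 303) = -80*555 = -44400)
k = -6 (k = 0 + 6*(-1) = 0 - 6 = -6)
O*k = -44400*(-6) = 266400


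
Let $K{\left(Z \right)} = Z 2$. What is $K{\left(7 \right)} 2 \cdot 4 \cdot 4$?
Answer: $448$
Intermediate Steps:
$K{\left(Z \right)} = 2 Z$
$K{\left(7 \right)} 2 \cdot 4 \cdot 4 = 2 \cdot 7 \cdot 2 \cdot 4 \cdot 4 = 14 \cdot 8 \cdot 4 = 14 \cdot 32 = 448$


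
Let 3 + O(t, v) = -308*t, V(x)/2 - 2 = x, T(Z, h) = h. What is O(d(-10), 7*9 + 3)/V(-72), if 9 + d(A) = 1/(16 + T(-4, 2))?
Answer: -24767/1260 ≈ -19.656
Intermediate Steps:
V(x) = 4 + 2*x
d(A) = -161/18 (d(A) = -9 + 1/(16 + 2) = -9 + 1/18 = -161/18)
O(t, v) = -3 - 308*t
O(d(-10), 7*9 + 3)/V(-72) = (-3 - 308*(-161/18))/(4 + 2*(-72)) = (-3 + 24794/9)/(4 - 144) = (24767/9)/(-140) = (24767/9)*(-1/140) = -24767/1260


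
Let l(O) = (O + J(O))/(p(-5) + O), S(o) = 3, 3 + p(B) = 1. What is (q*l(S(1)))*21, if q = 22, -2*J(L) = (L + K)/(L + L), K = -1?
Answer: 1309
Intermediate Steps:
p(B) = -2 (p(B) = -3 + 1 = -2)
J(L) = -(-1 + L)/(4*L) (J(L) = -(L - 1)/(2*(L + L)) = -(-1 + L)/(2*(2*L)) = -(-1 + L)*1/(2*L)/2 = -(-1 + L)/(4*L))
l(O) = (O + (1 - O)/(4*O))/(-2 + O)
(q*l(S(1)))*21 = (22*((1/4)*(1 - 1*3 + 4*3**2)/(3*(-2 + 3))))*21 = (22*((1/4)*(1/3)*(1 - 3 + 4*9)/1))*21 = (22*((1/4)*(1/3)*1*(1 - 3 + 36)))*21 = (22*((1/4)*(1/3)*1*34))*21 = (22*(17/6))*21 = (187/3)*21 = 1309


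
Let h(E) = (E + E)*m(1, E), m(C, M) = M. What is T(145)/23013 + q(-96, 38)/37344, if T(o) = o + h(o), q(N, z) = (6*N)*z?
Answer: 3722297/2984019 ≈ 1.2474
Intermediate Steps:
q(N, z) = 6*N*z
h(E) = 2*E² (h(E) = (E + E)*E = (2*E)*E = 2*E²)
T(o) = o + 2*o²
T(145)/23013 + q(-96, 38)/37344 = (145*(1 + 2*145))/23013 + (6*(-96)*38)/37344 = (145*(1 + 290))*(1/23013) - 21888*1/37344 = (145*291)*(1/23013) - 228/389 = 42195*(1/23013) - 228/389 = 14065/7671 - 228/389 = 3722297/2984019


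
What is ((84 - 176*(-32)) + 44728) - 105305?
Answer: -54861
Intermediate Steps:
((84 - 176*(-32)) + 44728) - 105305 = ((84 + 5632) + 44728) - 105305 = (5716 + 44728) - 105305 = 50444 - 105305 = -54861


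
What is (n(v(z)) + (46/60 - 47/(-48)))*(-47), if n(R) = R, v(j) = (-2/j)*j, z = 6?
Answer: 2867/240 ≈ 11.946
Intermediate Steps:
v(j) = -2
(n(v(z)) + (46/60 - 47/(-48)))*(-47) = (-2 + (46/60 - 47/(-48)))*(-47) = (-2 + (46*(1/60) - 47*(-1/48)))*(-47) = (-2 + (23/30 + 47/48))*(-47) = (-2 + 419/240)*(-47) = -61/240*(-47) = 2867/240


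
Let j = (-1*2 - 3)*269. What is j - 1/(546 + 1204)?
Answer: -2353751/1750 ≈ -1345.0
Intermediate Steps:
j = -1345 (j = (-2 - 3)*269 = -5*269 = -1345)
j - 1/(546 + 1204) = -1345 - 1/(546 + 1204) = -1345 - 1/1750 = -2353751/1750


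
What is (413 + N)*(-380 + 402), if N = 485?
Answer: 19756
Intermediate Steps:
(413 + N)*(-380 + 402) = (413 + 485)*(-380 + 402) = 898*22 = 19756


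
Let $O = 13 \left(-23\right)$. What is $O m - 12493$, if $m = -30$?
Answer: $-3523$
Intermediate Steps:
$O = -299$
$O m - 12493 = \left(-299\right) \left(-30\right) - 12493 = 8970 - 12493 = -3523$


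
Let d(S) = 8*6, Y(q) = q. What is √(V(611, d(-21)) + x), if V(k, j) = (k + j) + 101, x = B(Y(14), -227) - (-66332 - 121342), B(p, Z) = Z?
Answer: √188207 ≈ 433.83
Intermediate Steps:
d(S) = 48
x = 187447 (x = -227 - (-66332 - 121342) = -227 - 1*(-187674) = -227 + 187674 = 187447)
V(k, j) = 101 + j + k (V(k, j) = (j + k) + 101 = 101 + j + k)
√(V(611, d(-21)) + x) = √((101 + 48 + 611) + 187447) = √(760 + 187447) = √188207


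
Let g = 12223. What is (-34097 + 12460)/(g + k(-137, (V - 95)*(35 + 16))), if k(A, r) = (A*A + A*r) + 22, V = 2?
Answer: -21637/680805 ≈ -0.031781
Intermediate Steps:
k(A, r) = 22 + A**2 + A*r (k(A, r) = (A**2 + A*r) + 22 = 22 + A**2 + A*r)
(-34097 + 12460)/(g + k(-137, (V - 95)*(35 + 16))) = (-34097 + 12460)/(12223 + (22 + (-137)**2 - 137*(2 - 95)*(35 + 16))) = -21637/(12223 + (22 + 18769 - (-12741)*51)) = -21637/(12223 + (22 + 18769 - 137*(-4743))) = -21637/(12223 + (22 + 18769 + 649791)) = -21637/(12223 + 668582) = -21637/680805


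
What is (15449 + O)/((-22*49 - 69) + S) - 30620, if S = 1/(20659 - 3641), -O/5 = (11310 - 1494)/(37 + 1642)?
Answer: -1003964671165338/32773483955 ≈ -30633.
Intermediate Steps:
O = -49080/1679 (O = -5*(11310 - 1494)/(37 + 1642) = -49080/1679 ≈ -29.232)
S = 1/17018 ≈ 5.8761e-5
(15449 + O)/((-22*49 - 69) + S) - 30620 = (15449 - 49080/1679)/((-22*49 - 69) + 1/17018) - 30620 = 25889791/(1679*((-1078 - 69) + 1/17018)) - 30620 = 25889791/(1679*(-1147 + 1/17018)) - 30620 = 25889791/(1679*(-19519645/17018)) - 30620 = (25889791/1679)*(-17018/19519645) - 30620 = -440592463238/32773483955 - 30620 = -1003964671165338/32773483955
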